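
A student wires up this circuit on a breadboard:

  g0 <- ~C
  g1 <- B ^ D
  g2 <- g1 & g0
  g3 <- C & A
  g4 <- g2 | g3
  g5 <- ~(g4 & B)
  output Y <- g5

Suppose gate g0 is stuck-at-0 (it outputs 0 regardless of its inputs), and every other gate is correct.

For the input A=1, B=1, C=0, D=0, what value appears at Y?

1

Propagate with g0 forced: g0=0 [stuck-at-0], g1=1, g2=0, g3=0, g4=0, g5=1.
So Y = 1. (Without the fault it would be 0.)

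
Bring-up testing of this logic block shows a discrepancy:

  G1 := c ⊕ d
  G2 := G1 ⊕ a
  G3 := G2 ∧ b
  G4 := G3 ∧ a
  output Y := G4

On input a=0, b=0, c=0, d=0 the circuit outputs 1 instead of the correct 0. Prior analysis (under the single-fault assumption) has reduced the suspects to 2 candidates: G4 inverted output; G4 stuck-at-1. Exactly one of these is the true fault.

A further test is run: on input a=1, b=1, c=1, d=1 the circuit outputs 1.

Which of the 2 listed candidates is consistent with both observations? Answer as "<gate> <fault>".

Evaluate each candidate on input a=1, b=1, c=1, d=1:
  G4 inverted output: G1=0, G2=1, G3=1, G4=0 [inverted output] → 0 — eliminated
  G4 stuck-at-1: G1=0, G2=1, G3=1, G4=1 [stuck-at-1] → 1 — matches
Only G4 stuck-at-1 reproduces the observed 1.

G4 stuck-at-1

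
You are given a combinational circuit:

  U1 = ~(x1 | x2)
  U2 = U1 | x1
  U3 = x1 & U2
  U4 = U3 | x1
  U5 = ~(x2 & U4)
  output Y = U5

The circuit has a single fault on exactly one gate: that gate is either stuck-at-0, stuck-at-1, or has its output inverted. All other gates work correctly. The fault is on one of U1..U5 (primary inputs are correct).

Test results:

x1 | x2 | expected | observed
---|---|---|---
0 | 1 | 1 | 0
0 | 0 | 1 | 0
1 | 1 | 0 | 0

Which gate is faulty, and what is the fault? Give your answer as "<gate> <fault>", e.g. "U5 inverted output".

U5 stuck-at-0

Fault-free values for test 1 (x1=0, x2=1): U1=0, U2=0, U3=0, U4=0, U5=1, giving Y=1. Observed 0.
Test 1: faults giving observed 0 are {U3 stuck-at-1, U3 inverted output, U4 stuck-at-1, U4 inverted output, U5 stuck-at-0, U5 inverted output}.
Test 2 (x1=0, x2=0): fault-free U1=1, U2=1, U3=0, U4=0, U5=1 → 1; observed 0. Eliminates U3 stuck-at-1, U3 inverted output, U4 stuck-at-1, U4 inverted output.
Test 3 (x1=1, x2=1): fault-free U1=0, U2=1, U3=1, U4=1, U5=0 → 0; observed 0. Eliminates U5 inverted output.
Only U5 stuck-at-0 is consistent with every test.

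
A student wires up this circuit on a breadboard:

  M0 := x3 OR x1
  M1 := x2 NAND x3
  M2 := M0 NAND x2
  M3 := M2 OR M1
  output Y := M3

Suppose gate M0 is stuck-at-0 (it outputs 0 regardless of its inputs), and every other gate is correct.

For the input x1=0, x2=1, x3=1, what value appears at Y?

1

Propagate with M0 forced: M0=0 [stuck-at-0], M1=0, M2=1, M3=1.
So Y = 1. (Without the fault it would be 0.)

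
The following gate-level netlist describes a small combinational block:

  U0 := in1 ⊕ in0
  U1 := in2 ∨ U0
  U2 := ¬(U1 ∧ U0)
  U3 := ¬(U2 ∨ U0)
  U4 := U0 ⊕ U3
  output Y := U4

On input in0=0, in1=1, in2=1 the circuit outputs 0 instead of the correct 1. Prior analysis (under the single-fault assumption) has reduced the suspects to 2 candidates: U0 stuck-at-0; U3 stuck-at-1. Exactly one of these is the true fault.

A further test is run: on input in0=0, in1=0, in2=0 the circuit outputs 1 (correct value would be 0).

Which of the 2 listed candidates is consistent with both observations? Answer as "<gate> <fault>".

Evaluate each candidate on input in0=0, in1=0, in2=0:
  U0 stuck-at-0: U0=0 [stuck-at-0], U1=0, U2=1, U3=0, U4=0 → 0 — eliminated
  U3 stuck-at-1: U0=0, U1=0, U2=1, U3=1 [stuck-at-1], U4=1 → 1 — matches
Only U3 stuck-at-1 reproduces the observed 1.

U3 stuck-at-1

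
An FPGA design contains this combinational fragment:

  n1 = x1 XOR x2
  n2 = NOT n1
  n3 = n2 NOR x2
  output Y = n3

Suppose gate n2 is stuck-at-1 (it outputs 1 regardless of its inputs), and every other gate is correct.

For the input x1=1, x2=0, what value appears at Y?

0

Propagate with n2 forced: n1=1, n2=1 [stuck-at-1], n3=0.
So Y = 0. (Without the fault it would be 1.)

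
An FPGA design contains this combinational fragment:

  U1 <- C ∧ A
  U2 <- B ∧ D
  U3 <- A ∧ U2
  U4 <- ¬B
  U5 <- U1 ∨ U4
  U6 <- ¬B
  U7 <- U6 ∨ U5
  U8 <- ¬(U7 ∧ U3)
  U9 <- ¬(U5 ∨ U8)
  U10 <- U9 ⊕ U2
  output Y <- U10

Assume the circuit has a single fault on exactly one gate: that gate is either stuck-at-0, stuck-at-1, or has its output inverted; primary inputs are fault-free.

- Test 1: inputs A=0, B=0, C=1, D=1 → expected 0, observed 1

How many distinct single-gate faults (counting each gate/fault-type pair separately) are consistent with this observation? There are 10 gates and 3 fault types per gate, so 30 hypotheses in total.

Fault-free: U1=0, U2=0, U3=0, U4=1, U5=1, U6=1, U7=1, U8=1, U9=0, U10=0 → 0. Observed 1.
  U1: none of the 3 fault types match ✗
  U2: stuck-at-1, inverted output ✓; others ✗
  U3: none of the 3 fault types match ✗
  U4: none of the 3 fault types match ✗
  U5: none of the 3 fault types match ✗
  U6: none of the 3 fault types match ✗
  U7: none of the 3 fault types match ✗
  U8: none of the 3 fault types match ✗
  U9: stuck-at-1, inverted output ✓; others ✗
  U10: stuck-at-1, inverted output ✓; others ✗
Consistent faults: {U2 stuck-at-1, U2 inverted output, U9 stuck-at-1, U9 inverted output, U10 stuck-at-1, U10 inverted output} — 6 in all.

6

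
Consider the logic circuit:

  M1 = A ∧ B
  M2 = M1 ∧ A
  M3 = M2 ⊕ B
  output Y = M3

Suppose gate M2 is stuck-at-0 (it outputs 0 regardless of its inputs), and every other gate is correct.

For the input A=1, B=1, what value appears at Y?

1

Propagate with M2 forced: M1=1, M2=0 [stuck-at-0], M3=1.
So Y = 1. (Without the fault it would be 0.)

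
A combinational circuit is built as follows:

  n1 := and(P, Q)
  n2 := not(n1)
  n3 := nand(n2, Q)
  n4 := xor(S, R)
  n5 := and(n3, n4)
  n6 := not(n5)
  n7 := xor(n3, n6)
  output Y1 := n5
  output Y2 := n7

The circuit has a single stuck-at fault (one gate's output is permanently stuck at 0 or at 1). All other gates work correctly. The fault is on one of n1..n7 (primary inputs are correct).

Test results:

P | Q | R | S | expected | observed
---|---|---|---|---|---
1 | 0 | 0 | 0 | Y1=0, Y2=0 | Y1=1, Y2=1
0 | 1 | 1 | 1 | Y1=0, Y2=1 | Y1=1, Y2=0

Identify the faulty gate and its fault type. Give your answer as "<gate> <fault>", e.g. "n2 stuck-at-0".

n5 stuck-at-1

Fault-free values for test 1 (P=1, Q=0, R=0, S=0): n1=0, n2=1, n3=1, n4=0, n5=0, n6=1, n7=0, giving Y1=0, Y2=0. Observed Y1=1, Y2=1.
Test 1: faults giving observed Y1=1, Y2=1 are {n4 stuck-at-1, n5 stuck-at-1}.
Test 2 (P=0, Q=1, R=1, S=1): fault-free n1=0, n2=1, n3=0, n4=0, n5=0, n6=1, n7=1 → Y1=0, Y2=1; observed Y1=1, Y2=0. Eliminates n4 stuck-at-1.
Only n5 stuck-at-1 is consistent with every test.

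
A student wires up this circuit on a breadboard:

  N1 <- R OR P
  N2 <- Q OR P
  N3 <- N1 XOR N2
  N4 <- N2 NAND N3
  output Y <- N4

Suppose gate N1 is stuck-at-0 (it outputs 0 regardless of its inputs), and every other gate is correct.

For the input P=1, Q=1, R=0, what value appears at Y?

0

Propagate with N1 forced: N1=0 [stuck-at-0], N2=1, N3=1, N4=0.
So Y = 0. (Without the fault it would be 1.)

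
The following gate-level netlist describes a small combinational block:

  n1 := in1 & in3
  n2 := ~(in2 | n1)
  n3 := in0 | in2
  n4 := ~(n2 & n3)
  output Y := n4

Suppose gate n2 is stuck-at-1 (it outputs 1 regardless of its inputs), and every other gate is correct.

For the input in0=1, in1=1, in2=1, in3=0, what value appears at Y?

0

Propagate with n2 forced: n1=0, n2=1 [stuck-at-1], n3=1, n4=0.
So Y = 0. (Without the fault it would be 1.)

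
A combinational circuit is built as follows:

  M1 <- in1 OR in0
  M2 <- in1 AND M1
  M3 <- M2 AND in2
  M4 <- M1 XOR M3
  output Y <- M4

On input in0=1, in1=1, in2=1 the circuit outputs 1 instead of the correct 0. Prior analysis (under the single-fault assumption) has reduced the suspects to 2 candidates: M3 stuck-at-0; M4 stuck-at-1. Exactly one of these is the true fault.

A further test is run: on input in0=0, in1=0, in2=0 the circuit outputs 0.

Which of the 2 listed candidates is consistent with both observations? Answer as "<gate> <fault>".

M3 stuck-at-0

Evaluate each candidate on input in0=0, in1=0, in2=0:
  M3 stuck-at-0: M1=0, M2=0, M3=0 [stuck-at-0], M4=0 → 0 — matches
  M4 stuck-at-1: M1=0, M2=0, M3=0, M4=1 [stuck-at-1] → 1 — eliminated
Only M3 stuck-at-0 reproduces the observed 0.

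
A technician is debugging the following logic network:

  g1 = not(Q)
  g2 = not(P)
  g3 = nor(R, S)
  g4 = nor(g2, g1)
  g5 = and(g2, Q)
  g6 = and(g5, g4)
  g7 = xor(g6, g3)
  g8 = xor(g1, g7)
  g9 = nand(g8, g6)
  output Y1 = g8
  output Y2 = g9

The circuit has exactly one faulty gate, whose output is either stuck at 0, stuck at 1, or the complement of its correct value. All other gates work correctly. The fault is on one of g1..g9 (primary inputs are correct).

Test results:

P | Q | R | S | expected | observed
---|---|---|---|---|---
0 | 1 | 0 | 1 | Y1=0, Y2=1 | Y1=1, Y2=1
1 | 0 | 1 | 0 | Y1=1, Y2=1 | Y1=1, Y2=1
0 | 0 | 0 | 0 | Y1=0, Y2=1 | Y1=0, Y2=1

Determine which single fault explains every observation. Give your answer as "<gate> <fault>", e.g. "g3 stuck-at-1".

Fault-free values for test 1 (P=0, Q=1, R=0, S=1): g1=0, g2=1, g3=0, g4=0, g5=1, g6=0, g7=0, g8=0, g9=1, giving Y1=0, Y2=1. Observed Y1=1, Y2=1.
Test 1: faults giving observed Y1=1, Y2=1 are {g1 stuck-at-1, g1 inverted output, g3 stuck-at-1, g3 inverted output, g7 stuck-at-1, g7 inverted output, g8 stuck-at-1, g8 inverted output}.
Test 2 (P=1, Q=0, R=1, S=0): fault-free g1=1, g2=0, g3=0, g4=0, g5=0, g6=0, g7=0, g8=1, g9=1 → Y1=1, Y2=1; observed Y1=1, Y2=1. Eliminates g1 inverted output, g3 stuck-at-1, g3 inverted output, g7 stuck-at-1, g7 inverted output, g8 inverted output.
Test 3 (P=0, Q=0, R=0, S=0): fault-free g1=1, g2=1, g3=1, g4=0, g5=0, g6=0, g7=1, g8=0, g9=1 → Y1=0, Y2=1; observed Y1=0, Y2=1. Eliminates g8 stuck-at-1.
Only g1 stuck-at-1 is consistent with every test.

g1 stuck-at-1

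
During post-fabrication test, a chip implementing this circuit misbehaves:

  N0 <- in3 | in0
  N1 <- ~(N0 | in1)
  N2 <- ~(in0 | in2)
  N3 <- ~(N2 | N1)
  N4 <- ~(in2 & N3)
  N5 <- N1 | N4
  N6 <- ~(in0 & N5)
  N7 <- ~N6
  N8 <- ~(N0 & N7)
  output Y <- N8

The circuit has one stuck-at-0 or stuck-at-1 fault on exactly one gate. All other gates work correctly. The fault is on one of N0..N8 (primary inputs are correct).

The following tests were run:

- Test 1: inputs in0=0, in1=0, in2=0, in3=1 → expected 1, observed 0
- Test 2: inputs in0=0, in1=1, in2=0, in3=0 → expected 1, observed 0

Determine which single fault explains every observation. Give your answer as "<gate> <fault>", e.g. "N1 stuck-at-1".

Fault-free values for test 1 (in0=0, in1=0, in2=0, in3=1): N0=1, N1=0, N2=1, N3=0, N4=1, N5=1, N6=1, N7=0, N8=1, giving Y=1. Observed 0.
Test 1: faults giving observed 0 are {N6 stuck-at-0, N7 stuck-at-1, N8 stuck-at-0}.
Test 2 (in0=0, in1=1, in2=0, in3=0): fault-free N0=0, N1=0, N2=1, N3=0, N4=1, N5=1, N6=1, N7=0, N8=1 → 1; observed 0. Eliminates N6 stuck-at-0, N7 stuck-at-1.
Only N8 stuck-at-0 is consistent with every test.

N8 stuck-at-0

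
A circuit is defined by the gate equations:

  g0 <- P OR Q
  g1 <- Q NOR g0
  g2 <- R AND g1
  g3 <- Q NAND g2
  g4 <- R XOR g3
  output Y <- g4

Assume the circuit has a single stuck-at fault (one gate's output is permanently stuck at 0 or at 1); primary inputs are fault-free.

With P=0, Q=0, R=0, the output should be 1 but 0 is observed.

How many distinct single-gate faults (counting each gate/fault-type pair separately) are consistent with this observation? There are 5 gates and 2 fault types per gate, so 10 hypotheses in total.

2

Fault-free: g0=0, g1=1, g2=0, g3=1, g4=1 → 1. Observed 0.
  g0 stuck-at-0: output 1 ✗
  g0 stuck-at-1: output 1 ✗
  g1 stuck-at-0: output 1 ✗
  g1 stuck-at-1: output 1 ✗
  g2 stuck-at-0: output 1 ✗
  g2 stuck-at-1: output 1 ✗
  g3 stuck-at-0: output 0 ✓
  g3 stuck-at-1: output 1 ✗
  g4 stuck-at-0: output 0 ✓
  g4 stuck-at-1: output 1 ✗
Consistent faults: {g3 stuck-at-0, g4 stuck-at-0} — 2 in all.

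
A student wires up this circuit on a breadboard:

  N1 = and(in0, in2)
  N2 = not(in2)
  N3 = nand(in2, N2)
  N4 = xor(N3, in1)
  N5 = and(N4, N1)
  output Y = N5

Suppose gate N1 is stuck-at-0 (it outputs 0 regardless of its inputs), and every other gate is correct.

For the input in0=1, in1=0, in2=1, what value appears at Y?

0

Propagate with N1 forced: N1=0 [stuck-at-0], N2=0, N3=1, N4=1, N5=0.
So Y = 0. (Without the fault it would be 1.)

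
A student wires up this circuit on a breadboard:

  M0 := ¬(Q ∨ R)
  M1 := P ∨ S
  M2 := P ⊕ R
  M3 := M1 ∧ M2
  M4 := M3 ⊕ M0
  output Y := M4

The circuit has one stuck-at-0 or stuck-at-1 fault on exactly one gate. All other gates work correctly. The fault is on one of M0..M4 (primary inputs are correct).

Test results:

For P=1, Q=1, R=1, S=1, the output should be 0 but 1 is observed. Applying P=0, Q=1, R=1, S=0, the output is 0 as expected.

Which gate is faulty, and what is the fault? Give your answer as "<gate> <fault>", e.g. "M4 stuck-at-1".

Fault-free values for test 1 (P=1, Q=1, R=1, S=1): M0=0, M1=1, M2=0, M3=0, M4=0, giving Y=0. Observed 1.
Test 1: faults giving observed 1 are {M0 stuck-at-1, M2 stuck-at-1, M3 stuck-at-1, M4 stuck-at-1}.
Test 2 (P=0, Q=1, R=1, S=0): fault-free M0=0, M1=0, M2=1, M3=0, M4=0 → 0; observed 0. Eliminates M0 stuck-at-1, M3 stuck-at-1, M4 stuck-at-1.
Only M2 stuck-at-1 is consistent with every test.

M2 stuck-at-1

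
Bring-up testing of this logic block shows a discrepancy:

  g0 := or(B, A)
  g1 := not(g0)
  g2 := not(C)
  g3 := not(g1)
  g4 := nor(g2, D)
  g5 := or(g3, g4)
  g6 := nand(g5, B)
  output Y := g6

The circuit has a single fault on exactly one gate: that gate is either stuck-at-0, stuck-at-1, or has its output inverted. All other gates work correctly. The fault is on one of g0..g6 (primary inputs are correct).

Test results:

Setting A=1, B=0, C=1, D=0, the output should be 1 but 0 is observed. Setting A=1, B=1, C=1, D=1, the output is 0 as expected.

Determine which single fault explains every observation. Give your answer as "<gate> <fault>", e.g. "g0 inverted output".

Fault-free values for test 1 (A=1, B=0, C=1, D=0): g0=1, g1=0, g2=0, g3=1, g4=1, g5=1, g6=1, giving Y=1. Observed 0.
Test 1: faults giving observed 0 are {g6 stuck-at-0, g6 inverted output}.
Test 2 (A=1, B=1, C=1, D=1): fault-free g0=1, g1=0, g2=0, g3=1, g4=0, g5=1, g6=0 → 0; observed 0. Eliminates g6 inverted output.
Only g6 stuck-at-0 is consistent with every test.

g6 stuck-at-0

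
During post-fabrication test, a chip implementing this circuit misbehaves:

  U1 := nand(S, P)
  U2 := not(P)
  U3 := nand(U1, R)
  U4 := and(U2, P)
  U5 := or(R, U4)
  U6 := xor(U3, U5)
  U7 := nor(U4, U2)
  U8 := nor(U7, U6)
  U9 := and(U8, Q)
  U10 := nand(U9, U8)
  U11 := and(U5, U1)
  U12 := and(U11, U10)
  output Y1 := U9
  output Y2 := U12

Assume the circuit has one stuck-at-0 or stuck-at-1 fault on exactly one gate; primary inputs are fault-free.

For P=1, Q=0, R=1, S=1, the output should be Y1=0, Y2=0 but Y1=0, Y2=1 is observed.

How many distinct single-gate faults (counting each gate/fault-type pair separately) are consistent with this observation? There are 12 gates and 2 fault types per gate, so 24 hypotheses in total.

3

Fault-free: U1=0, U2=0, U3=1, U4=0, U5=1, U6=0, U7=1, U8=0, U9=0, U10=1, U11=0, U12=0 → Y1=0, Y2=0. Observed Y1=0, Y2=1.
  U1: stuck-at-1 ✓; others ✗
  U2: none of the 2 fault types match ✗
  U3: none of the 2 fault types match ✗
  U4: none of the 2 fault types match ✗
  U5: none of the 2 fault types match ✗
  U6: none of the 2 fault types match ✗
  U7: none of the 2 fault types match ✗
  U8: none of the 2 fault types match ✗
  U9: none of the 2 fault types match ✗
  U10: none of the 2 fault types match ✗
  U11: stuck-at-1 ✓; others ✗
  U12: stuck-at-1 ✓; others ✗
Consistent faults: {U1 stuck-at-1, U11 stuck-at-1, U12 stuck-at-1} — 3 in all.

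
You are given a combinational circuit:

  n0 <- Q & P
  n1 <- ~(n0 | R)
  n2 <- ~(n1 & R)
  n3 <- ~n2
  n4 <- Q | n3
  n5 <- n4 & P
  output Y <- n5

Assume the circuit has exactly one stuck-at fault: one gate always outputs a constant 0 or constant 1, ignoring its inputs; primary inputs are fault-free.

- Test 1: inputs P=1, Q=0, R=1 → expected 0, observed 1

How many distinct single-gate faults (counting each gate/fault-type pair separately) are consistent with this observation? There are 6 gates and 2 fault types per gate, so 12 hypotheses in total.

5

Fault-free: n0=0, n1=0, n2=1, n3=0, n4=0, n5=0 → 0. Observed 1.
  n0 stuck-at-0: output 0 ✗
  n0 stuck-at-1: output 0 ✗
  n1 stuck-at-0: output 0 ✗
  n1 stuck-at-1: output 1 ✓
  n2 stuck-at-0: output 1 ✓
  n2 stuck-at-1: output 0 ✗
  n3 stuck-at-0: output 0 ✗
  n3 stuck-at-1: output 1 ✓
  n4 stuck-at-0: output 0 ✗
  n4 stuck-at-1: output 1 ✓
  n5 stuck-at-0: output 0 ✗
  n5 stuck-at-1: output 1 ✓
Consistent faults: {n1 stuck-at-1, n2 stuck-at-0, n3 stuck-at-1, n4 stuck-at-1, n5 stuck-at-1} — 5 in all.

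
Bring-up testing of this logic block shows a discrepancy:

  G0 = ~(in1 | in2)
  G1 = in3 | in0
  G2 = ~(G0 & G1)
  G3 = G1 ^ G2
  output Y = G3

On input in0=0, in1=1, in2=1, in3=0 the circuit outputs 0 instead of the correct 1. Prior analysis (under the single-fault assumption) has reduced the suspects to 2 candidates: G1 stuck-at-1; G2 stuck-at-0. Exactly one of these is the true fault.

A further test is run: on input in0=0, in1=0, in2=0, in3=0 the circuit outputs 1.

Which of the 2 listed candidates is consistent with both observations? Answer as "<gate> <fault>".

G1 stuck-at-1

Evaluate each candidate on input in0=0, in1=0, in2=0, in3=0:
  G1 stuck-at-1: G0=1, G1=1 [stuck-at-1], G2=0, G3=1 → 1 — matches
  G2 stuck-at-0: G0=1, G1=0, G2=0 [stuck-at-0], G3=0 → 0 — eliminated
Only G1 stuck-at-1 reproduces the observed 1.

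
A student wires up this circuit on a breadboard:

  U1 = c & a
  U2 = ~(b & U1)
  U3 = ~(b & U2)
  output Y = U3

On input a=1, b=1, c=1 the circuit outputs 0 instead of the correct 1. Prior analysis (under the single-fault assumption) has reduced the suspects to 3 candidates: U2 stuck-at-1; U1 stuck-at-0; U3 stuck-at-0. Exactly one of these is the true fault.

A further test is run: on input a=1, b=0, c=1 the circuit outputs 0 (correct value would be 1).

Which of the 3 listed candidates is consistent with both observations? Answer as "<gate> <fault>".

Evaluate each candidate on input a=1, b=0, c=1:
  U2 stuck-at-1: U1=1, U2=1 [stuck-at-1], U3=1 → 1 — eliminated
  U1 stuck-at-0: U1=0 [stuck-at-0], U2=1, U3=1 → 1 — eliminated
  U3 stuck-at-0: U1=1, U2=1, U3=0 [stuck-at-0] → 0 — matches
Only U3 stuck-at-0 reproduces the observed 0.

U3 stuck-at-0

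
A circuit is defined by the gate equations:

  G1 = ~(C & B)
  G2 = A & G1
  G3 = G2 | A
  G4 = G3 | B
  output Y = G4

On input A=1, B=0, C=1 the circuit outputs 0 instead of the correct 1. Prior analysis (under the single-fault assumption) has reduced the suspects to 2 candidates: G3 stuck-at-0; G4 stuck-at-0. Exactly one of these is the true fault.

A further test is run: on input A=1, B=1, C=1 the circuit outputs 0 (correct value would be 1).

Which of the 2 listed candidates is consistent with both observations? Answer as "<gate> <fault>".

G4 stuck-at-0

Evaluate each candidate on input A=1, B=1, C=1:
  G3 stuck-at-0: G1=0, G2=0, G3=0 [stuck-at-0], G4=1 → 1 — eliminated
  G4 stuck-at-0: G1=0, G2=0, G3=1, G4=0 [stuck-at-0] → 0 — matches
Only G4 stuck-at-0 reproduces the observed 0.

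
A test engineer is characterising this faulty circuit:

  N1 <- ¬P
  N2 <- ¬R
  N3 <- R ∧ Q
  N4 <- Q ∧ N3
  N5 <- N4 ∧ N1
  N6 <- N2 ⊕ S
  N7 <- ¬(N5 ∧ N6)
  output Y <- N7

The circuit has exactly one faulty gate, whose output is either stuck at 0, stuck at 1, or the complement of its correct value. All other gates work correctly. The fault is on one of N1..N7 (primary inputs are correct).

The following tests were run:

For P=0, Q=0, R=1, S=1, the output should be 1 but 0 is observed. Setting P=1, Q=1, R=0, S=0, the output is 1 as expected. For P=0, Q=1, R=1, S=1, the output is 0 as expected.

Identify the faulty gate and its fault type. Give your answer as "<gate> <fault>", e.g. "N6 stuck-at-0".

Fault-free values for test 1 (P=0, Q=0, R=1, S=1): N1=1, N2=0, N3=0, N4=0, N5=0, N6=1, N7=1, giving Y=1. Observed 0.
Test 1: faults giving observed 0 are {N4 stuck-at-1, N4 inverted output, N5 stuck-at-1, N5 inverted output, N7 stuck-at-0, N7 inverted output}.
Test 2 (P=1, Q=1, R=0, S=0): fault-free N1=0, N2=1, N3=0, N4=0, N5=0, N6=1, N7=1 → 1; observed 1. Eliminates N5 stuck-at-1, N5 inverted output, N7 stuck-at-0, N7 inverted output.
Test 3 (P=0, Q=1, R=1, S=1): fault-free N1=1, N2=0, N3=1, N4=1, N5=1, N6=1, N7=0 → 0; observed 0. Eliminates N4 inverted output.
Only N4 stuck-at-1 is consistent with every test.

N4 stuck-at-1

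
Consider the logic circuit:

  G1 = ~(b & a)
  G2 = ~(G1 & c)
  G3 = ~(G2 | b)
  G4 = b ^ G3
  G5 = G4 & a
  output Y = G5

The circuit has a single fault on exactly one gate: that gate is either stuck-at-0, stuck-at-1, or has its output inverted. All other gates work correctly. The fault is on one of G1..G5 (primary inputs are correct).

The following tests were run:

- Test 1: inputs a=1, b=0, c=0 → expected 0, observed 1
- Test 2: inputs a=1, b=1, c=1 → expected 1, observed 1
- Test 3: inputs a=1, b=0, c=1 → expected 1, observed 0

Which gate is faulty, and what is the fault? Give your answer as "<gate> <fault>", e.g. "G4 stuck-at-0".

Fault-free values for test 1 (a=1, b=0, c=0): G1=1, G2=1, G3=0, G4=0, G5=0, giving Y=0. Observed 1.
Test 1: faults giving observed 1 are {G2 stuck-at-0, G2 inverted output, G3 stuck-at-1, G3 inverted output, G4 stuck-at-1, G4 inverted output, G5 stuck-at-1, G5 inverted output}.
Test 2 (a=1, b=1, c=1): fault-free G1=0, G2=1, G3=0, G4=1, G5=1 → 1; observed 1. Eliminates G3 stuck-at-1, G3 inverted output, G4 inverted output, G5 inverted output.
Test 3 (a=1, b=0, c=1): fault-free G1=1, G2=0, G3=1, G4=1, G5=1 → 1; observed 0. Eliminates G2 stuck-at-0, G4 stuck-at-1, G5 stuck-at-1.
Only G2 inverted output is consistent with every test.

G2 inverted output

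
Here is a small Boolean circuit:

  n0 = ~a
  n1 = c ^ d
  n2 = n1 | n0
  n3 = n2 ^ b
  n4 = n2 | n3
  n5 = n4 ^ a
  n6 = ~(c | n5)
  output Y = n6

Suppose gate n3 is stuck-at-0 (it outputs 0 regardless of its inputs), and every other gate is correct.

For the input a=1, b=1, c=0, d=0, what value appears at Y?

Propagate with n3 forced: n0=0, n1=0, n2=0, n3=0 [stuck-at-0], n4=0, n5=1, n6=0.
So Y = 0. (Without the fault it would be 1.)

0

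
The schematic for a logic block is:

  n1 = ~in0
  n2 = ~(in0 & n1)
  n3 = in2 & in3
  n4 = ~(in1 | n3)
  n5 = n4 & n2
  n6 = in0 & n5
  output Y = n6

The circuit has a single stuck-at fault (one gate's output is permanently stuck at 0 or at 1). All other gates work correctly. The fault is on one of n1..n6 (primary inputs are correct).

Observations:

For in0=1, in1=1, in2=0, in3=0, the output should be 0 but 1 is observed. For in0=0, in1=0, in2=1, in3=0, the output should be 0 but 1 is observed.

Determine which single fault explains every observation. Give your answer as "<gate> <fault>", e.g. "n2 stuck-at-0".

Fault-free values for test 1 (in0=1, in1=1, in2=0, in3=0): n1=0, n2=1, n3=0, n4=0, n5=0, n6=0, giving Y=0. Observed 1.
Test 1: faults giving observed 1 are {n4 stuck-at-1, n5 stuck-at-1, n6 stuck-at-1}.
Test 2 (in0=0, in1=0, in2=1, in3=0): fault-free n1=1, n2=1, n3=0, n4=1, n5=1, n6=0 → 0; observed 1. Eliminates n4 stuck-at-1, n5 stuck-at-1.
Only n6 stuck-at-1 is consistent with every test.

n6 stuck-at-1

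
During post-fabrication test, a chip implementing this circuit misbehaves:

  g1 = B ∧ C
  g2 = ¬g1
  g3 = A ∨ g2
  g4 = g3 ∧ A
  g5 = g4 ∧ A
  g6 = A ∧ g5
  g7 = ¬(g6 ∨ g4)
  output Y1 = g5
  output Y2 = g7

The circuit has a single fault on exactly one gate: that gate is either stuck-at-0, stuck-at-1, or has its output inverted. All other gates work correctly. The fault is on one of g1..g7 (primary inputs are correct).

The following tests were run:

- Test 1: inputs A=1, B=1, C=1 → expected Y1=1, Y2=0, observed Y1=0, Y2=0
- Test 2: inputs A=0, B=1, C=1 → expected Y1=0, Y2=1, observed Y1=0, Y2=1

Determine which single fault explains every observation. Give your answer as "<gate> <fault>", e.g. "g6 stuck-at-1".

Fault-free values for test 1 (A=1, B=1, C=1): g1=1, g2=0, g3=1, g4=1, g5=1, g6=1, g7=0, giving Y1=1, Y2=0. Observed Y1=0, Y2=0.
Test 1: faults giving observed Y1=0, Y2=0 are {g5 stuck-at-0, g5 inverted output}.
Test 2 (A=0, B=1, C=1): fault-free g1=1, g2=0, g3=0, g4=0, g5=0, g6=0, g7=1 → Y1=0, Y2=1; observed Y1=0, Y2=1. Eliminates g5 inverted output.
Only g5 stuck-at-0 is consistent with every test.

g5 stuck-at-0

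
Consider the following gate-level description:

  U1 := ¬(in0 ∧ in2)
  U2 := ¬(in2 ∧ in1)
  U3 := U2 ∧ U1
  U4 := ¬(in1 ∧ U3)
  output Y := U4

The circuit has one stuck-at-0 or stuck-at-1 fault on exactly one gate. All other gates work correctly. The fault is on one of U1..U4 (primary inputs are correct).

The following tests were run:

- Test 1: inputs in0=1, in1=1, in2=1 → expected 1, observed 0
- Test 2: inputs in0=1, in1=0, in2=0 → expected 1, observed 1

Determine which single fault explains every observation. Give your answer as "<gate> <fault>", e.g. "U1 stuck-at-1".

U3 stuck-at-1

Fault-free values for test 1 (in0=1, in1=1, in2=1): U1=0, U2=0, U3=0, U4=1, giving Y=1. Observed 0.
Test 1: faults giving observed 0 are {U3 stuck-at-1, U4 stuck-at-0}.
Test 2 (in0=1, in1=0, in2=0): fault-free U1=1, U2=1, U3=1, U4=1 → 1; observed 1. Eliminates U4 stuck-at-0.
Only U3 stuck-at-1 is consistent with every test.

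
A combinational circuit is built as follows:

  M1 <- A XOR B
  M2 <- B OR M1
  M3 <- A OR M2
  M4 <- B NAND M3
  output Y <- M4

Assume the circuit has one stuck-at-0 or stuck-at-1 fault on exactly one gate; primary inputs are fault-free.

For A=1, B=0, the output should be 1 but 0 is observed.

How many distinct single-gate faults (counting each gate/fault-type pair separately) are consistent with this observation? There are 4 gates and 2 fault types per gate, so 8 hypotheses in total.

1

Fault-free: M1=1, M2=1, M3=1, M4=1 → 1. Observed 0.
  M1 stuck-at-0: output 1 ✗
  M1 stuck-at-1: output 1 ✗
  M2 stuck-at-0: output 1 ✗
  M2 stuck-at-1: output 1 ✗
  M3 stuck-at-0: output 1 ✗
  M3 stuck-at-1: output 1 ✗
  M4 stuck-at-0: output 0 ✓
  M4 stuck-at-1: output 1 ✗
Consistent faults: {M4 stuck-at-0} — 1 in all.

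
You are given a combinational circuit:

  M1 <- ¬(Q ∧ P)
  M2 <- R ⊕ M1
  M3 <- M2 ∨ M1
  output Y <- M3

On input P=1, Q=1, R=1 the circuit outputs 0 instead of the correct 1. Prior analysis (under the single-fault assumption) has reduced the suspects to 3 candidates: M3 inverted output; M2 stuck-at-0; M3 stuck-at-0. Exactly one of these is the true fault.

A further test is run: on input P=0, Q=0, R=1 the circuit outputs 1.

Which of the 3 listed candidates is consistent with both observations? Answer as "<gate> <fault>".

M2 stuck-at-0

Evaluate each candidate on input P=0, Q=0, R=1:
  M3 inverted output: M1=1, M2=0, M3=0 [inverted output] → 0 — eliminated
  M2 stuck-at-0: M1=1, M2=0 [stuck-at-0], M3=1 → 1 — matches
  M3 stuck-at-0: M1=1, M2=0, M3=0 [stuck-at-0] → 0 — eliminated
Only M2 stuck-at-0 reproduces the observed 1.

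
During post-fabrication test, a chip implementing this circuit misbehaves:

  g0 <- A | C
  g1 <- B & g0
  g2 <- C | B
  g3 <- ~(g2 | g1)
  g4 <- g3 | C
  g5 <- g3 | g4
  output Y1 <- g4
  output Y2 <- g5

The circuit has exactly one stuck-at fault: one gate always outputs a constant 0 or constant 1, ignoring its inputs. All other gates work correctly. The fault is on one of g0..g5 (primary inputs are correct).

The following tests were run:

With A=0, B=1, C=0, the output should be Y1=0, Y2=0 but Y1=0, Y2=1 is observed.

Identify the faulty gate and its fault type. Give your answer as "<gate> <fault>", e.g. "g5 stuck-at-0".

Fault-free values for test 1 (A=0, B=1, C=0): g0=0, g1=0, g2=1, g3=0, g4=0, g5=0, giving Y1=0, Y2=0. Observed Y1=0, Y2=1.
Test 1: faults giving observed Y1=0, Y2=1 are {g5 stuck-at-1}.
Only g5 stuck-at-1 is consistent with every test.

g5 stuck-at-1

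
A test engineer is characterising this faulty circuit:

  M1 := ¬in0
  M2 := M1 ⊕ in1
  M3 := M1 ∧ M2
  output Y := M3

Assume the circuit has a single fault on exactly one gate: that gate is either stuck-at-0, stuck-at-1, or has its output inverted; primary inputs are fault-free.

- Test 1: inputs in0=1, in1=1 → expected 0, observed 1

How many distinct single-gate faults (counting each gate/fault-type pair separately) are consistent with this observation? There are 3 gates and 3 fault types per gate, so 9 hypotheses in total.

2

Fault-free: M1=0, M2=1, M3=0 → 0. Observed 1.
  M1 stuck-at-0: output 0 ✗
  M1 stuck-at-1: output 0 ✗
  M1 inverted output: output 0 ✗
  M2 stuck-at-0: output 0 ✗
  M2 stuck-at-1: output 0 ✗
  M2 inverted output: output 0 ✗
  M3 stuck-at-0: output 0 ✗
  M3 stuck-at-1: output 1 ✓
  M3 inverted output: output 1 ✓
Consistent faults: {M3 stuck-at-1, M3 inverted output} — 2 in all.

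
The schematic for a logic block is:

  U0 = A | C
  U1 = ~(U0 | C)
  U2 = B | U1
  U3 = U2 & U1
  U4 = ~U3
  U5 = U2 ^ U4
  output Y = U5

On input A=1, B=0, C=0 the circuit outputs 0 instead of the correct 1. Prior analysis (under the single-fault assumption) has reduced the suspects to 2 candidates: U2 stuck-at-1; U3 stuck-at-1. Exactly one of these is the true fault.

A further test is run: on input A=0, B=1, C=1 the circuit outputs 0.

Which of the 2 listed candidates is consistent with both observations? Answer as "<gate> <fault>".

U2 stuck-at-1

Evaluate each candidate on input A=0, B=1, C=1:
  U2 stuck-at-1: U0=1, U1=0, U2=1 [stuck-at-1], U3=0, U4=1, U5=0 → 0 — matches
  U3 stuck-at-1: U0=1, U1=0, U2=1, U3=1 [stuck-at-1], U4=0, U5=1 → 1 — eliminated
Only U2 stuck-at-1 reproduces the observed 0.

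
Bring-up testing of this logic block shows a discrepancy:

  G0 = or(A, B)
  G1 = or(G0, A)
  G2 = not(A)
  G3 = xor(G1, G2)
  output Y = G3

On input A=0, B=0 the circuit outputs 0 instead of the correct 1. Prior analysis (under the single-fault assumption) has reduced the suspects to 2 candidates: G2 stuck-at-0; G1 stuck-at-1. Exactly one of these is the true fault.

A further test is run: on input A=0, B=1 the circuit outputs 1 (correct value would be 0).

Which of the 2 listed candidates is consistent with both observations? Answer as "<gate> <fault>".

G2 stuck-at-0

Evaluate each candidate on input A=0, B=1:
  G2 stuck-at-0: G0=1, G1=1, G2=0 [stuck-at-0], G3=1 → 1 — matches
  G1 stuck-at-1: G0=1, G1=1 [stuck-at-1], G2=1, G3=0 → 0 — eliminated
Only G2 stuck-at-0 reproduces the observed 1.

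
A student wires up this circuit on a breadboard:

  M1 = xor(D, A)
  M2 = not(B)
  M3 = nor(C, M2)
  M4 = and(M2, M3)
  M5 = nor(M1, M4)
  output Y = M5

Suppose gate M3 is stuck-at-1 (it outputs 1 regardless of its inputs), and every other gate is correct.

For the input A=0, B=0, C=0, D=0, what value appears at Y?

0

Propagate with M3 forced: M1=0, M2=1, M3=1 [stuck-at-1], M4=1, M5=0.
So Y = 0. (Without the fault it would be 1.)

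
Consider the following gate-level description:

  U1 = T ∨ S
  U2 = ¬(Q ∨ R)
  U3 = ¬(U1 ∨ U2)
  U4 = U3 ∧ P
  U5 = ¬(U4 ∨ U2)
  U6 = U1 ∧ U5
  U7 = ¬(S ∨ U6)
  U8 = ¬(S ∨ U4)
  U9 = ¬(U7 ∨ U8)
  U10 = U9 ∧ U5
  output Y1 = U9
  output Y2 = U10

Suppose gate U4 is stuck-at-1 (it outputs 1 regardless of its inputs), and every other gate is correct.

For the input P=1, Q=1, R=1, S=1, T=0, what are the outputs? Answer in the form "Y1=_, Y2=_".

Y1=1, Y2=0

Propagate with U4 forced: U1=1, U2=0, U3=0, U4=1 [stuck-at-1], U5=0, U6=0, U7=0, U8=0, U9=1, U10=0.
So the outputs are Y1=1, Y2=0. (Without the fault they would be Y1=1, Y2=1.)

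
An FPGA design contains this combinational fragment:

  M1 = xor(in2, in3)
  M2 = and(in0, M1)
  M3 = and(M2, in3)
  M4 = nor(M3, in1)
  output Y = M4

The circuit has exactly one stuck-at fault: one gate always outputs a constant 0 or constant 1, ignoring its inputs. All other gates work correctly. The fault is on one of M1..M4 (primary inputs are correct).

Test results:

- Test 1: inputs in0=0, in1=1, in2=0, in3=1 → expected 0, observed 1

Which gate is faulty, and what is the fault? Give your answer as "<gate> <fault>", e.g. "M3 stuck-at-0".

Fault-free values for test 1 (in0=0, in1=1, in2=0, in3=1): M1=1, M2=0, M3=0, M4=0, giving Y=0. Observed 1.
Test 1: faults giving observed 1 are {M4 stuck-at-1}.
Only M4 stuck-at-1 is consistent with every test.

M4 stuck-at-1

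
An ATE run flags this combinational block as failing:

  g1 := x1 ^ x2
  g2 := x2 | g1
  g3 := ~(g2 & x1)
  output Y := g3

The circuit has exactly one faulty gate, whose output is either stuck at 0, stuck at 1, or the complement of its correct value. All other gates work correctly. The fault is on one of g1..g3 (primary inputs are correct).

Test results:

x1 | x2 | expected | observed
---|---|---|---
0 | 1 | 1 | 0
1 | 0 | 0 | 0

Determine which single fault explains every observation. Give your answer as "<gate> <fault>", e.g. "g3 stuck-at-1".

Fault-free values for test 1 (x1=0, x2=1): g1=1, g2=1, g3=1, giving Y=1. Observed 0.
Test 1: faults giving observed 0 are {g3 stuck-at-0, g3 inverted output}.
Test 2 (x1=1, x2=0): fault-free g1=1, g2=1, g3=0 → 0; observed 0. Eliminates g3 inverted output.
Only g3 stuck-at-0 is consistent with every test.

g3 stuck-at-0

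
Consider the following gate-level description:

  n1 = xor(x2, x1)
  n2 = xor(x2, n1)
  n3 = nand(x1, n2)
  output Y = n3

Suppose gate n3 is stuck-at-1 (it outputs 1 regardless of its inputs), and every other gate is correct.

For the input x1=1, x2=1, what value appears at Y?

1

Propagate with n3 forced: n1=0, n2=1, n3=1 [stuck-at-1].
So Y = 1. (Without the fault it would be 0.)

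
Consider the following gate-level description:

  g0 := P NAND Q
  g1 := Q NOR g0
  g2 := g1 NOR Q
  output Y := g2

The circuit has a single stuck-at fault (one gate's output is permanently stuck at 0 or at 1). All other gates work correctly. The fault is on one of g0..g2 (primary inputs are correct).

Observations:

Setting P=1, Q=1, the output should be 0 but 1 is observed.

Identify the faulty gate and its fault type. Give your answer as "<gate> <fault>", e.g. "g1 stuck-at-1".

Fault-free values for test 1 (P=1, Q=1): g0=0, g1=0, g2=0, giving Y=0. Observed 1.
Test 1: faults giving observed 1 are {g2 stuck-at-1}.
Only g2 stuck-at-1 is consistent with every test.

g2 stuck-at-1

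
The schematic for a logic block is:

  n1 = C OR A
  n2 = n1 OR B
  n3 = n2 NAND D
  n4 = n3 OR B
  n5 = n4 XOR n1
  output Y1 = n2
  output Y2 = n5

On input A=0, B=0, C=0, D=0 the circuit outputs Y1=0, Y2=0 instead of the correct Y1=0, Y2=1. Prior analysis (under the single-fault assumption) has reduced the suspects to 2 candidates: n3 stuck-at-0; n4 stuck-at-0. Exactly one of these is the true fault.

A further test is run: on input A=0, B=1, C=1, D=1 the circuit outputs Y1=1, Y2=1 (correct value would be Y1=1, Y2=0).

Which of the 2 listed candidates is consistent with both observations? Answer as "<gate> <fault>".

n4 stuck-at-0

Evaluate each candidate on input A=0, B=1, C=1, D=1:
  n3 stuck-at-0: n1=1, n2=1, n3=0 [stuck-at-0], n4=1, n5=0 → Y1=1, Y2=0 — eliminated
  n4 stuck-at-0: n1=1, n2=1, n3=0, n4=0 [stuck-at-0], n5=1 → Y1=1, Y2=1 — matches
Only n4 stuck-at-0 reproduces the observed Y1=1, Y2=1.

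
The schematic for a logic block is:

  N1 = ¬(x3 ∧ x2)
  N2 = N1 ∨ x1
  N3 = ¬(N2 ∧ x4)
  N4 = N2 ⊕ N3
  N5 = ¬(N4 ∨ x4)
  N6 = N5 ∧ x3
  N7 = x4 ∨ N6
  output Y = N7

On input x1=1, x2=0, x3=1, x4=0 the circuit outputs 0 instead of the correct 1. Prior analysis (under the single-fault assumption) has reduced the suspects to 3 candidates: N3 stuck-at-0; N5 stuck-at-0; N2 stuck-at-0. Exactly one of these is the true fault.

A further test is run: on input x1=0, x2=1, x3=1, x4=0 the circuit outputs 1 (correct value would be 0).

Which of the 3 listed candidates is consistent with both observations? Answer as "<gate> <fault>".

N3 stuck-at-0

Evaluate each candidate on input x1=0, x2=1, x3=1, x4=0:
  N3 stuck-at-0: N1=0, N2=0, N3=0 [stuck-at-0], N4=0, N5=1, N6=1, N7=1 → 1 — matches
  N5 stuck-at-0: N1=0, N2=0, N3=1, N4=1, N5=0 [stuck-at-0], N6=0, N7=0 → 0 — eliminated
  N2 stuck-at-0: N1=0, N2=0 [stuck-at-0], N3=1, N4=1, N5=0, N6=0, N7=0 → 0 — eliminated
Only N3 stuck-at-0 reproduces the observed 1.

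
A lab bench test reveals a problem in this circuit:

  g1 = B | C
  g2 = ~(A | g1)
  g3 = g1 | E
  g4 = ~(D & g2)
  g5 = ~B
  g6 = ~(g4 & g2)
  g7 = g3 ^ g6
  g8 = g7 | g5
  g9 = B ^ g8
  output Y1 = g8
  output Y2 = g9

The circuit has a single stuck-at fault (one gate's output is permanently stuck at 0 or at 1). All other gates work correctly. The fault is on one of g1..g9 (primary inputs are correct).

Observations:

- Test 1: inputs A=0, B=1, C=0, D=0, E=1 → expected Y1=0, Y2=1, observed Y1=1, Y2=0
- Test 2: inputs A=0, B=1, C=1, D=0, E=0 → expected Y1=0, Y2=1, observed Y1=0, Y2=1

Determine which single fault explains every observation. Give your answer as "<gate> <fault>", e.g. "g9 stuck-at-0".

Fault-free values for test 1 (A=0, B=1, C=0, D=0, E=1): g1=1, g2=0, g3=1, g4=1, g5=0, g6=1, g7=0, g8=0, g9=1, giving Y1=0, Y2=1. Observed Y1=1, Y2=0.
Test 1: faults giving observed Y1=1, Y2=0 are {g1 stuck-at-0, g2 stuck-at-1, g3 stuck-at-0, g5 stuck-at-1, g6 stuck-at-0, g7 stuck-at-1, g8 stuck-at-1}.
Test 2 (A=0, B=1, C=1, D=0, E=0): fault-free g1=1, g2=0, g3=1, g4=1, g5=0, g6=1, g7=0, g8=0, g9=1 → Y1=0, Y2=1; observed Y1=0, Y2=1. Eliminates g2 stuck-at-1, g3 stuck-at-0, g5 stuck-at-1, g6 stuck-at-0, g7 stuck-at-1, g8 stuck-at-1.
Only g1 stuck-at-0 is consistent with every test.

g1 stuck-at-0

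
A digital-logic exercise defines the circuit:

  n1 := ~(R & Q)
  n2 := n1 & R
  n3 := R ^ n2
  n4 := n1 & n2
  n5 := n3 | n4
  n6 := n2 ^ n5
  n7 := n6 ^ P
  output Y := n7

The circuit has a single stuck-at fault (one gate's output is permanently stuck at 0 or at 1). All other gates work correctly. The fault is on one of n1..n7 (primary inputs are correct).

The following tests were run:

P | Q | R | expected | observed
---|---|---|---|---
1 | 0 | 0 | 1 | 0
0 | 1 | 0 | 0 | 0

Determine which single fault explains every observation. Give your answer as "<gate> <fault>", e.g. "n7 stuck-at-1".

Fault-free values for test 1 (P=1, Q=0, R=0): n1=1, n2=0, n3=0, n4=0, n5=0, n6=0, n7=1, giving Y=1. Observed 0.
Test 1: faults giving observed 0 are {n3 stuck-at-1, n4 stuck-at-1, n5 stuck-at-1, n6 stuck-at-1, n7 stuck-at-0}.
Test 2 (P=0, Q=1, R=0): fault-free n1=1, n2=0, n3=0, n4=0, n5=0, n6=0, n7=0 → 0; observed 0. Eliminates n3 stuck-at-1, n4 stuck-at-1, n5 stuck-at-1, n6 stuck-at-1.
Only n7 stuck-at-0 is consistent with every test.

n7 stuck-at-0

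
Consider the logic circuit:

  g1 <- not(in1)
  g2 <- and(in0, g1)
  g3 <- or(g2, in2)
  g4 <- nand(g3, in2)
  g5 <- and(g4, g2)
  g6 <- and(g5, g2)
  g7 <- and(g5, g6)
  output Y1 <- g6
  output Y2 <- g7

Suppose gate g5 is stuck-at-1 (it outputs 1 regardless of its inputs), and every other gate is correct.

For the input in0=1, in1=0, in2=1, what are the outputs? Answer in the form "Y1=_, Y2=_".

Propagate with g5 forced: g1=1, g2=1, g3=1, g4=0, g5=1 [stuck-at-1], g6=1, g7=1.
So the outputs are Y1=1, Y2=1. (Without the fault they would be Y1=0, Y2=0.)

Y1=1, Y2=1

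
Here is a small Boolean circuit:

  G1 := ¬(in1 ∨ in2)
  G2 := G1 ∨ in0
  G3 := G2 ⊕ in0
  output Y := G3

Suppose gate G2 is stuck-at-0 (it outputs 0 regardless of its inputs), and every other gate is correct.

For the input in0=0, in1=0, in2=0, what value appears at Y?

0

Propagate with G2 forced: G1=1, G2=0 [stuck-at-0], G3=0.
So Y = 0. (Without the fault it would be 1.)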